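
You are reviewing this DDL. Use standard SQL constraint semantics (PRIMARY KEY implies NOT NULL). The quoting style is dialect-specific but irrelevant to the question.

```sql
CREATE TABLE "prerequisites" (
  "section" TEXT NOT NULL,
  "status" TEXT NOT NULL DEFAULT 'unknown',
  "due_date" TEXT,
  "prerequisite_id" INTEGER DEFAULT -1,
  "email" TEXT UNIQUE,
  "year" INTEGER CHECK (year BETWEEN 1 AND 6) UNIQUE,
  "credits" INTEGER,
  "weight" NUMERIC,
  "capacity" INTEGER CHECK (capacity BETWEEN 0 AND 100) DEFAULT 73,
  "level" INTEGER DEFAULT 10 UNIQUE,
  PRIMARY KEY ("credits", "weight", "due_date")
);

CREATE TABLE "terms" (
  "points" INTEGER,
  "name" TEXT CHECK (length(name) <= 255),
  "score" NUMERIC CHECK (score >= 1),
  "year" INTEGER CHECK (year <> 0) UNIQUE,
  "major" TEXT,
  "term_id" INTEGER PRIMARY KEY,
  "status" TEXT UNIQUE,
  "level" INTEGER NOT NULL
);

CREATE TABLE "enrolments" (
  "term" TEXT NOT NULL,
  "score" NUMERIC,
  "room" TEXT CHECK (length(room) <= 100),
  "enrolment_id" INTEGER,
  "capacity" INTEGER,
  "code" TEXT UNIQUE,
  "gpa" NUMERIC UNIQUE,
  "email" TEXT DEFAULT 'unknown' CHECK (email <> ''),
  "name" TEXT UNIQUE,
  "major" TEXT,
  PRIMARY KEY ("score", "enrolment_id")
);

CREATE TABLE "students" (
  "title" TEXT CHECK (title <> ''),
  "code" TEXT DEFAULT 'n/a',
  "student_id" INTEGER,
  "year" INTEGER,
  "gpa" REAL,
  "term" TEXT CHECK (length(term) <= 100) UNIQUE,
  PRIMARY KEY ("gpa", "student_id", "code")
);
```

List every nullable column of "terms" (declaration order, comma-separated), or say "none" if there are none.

points, name, score, year, major, status

- points: no NOT NULL constraint applies → nullable.
- name: CHECK does not forbid NULL (a CHECK constraint passes when its expression is NULL) → nullable.
- score: CHECK does not forbid NULL (a CHECK constraint passes when its expression is NULL) → nullable.
- year: CHECK does not forbid NULL (a CHECK constraint passes when its expression is NULL) → nullable.
- major: no NOT NULL constraint applies → nullable.
- term_id: part of the PRIMARY KEY, which implies NOT NULL → not nullable.
- status: UNIQUE does not imply NOT NULL → nullable.
- level: declared NOT NULL → not nullable.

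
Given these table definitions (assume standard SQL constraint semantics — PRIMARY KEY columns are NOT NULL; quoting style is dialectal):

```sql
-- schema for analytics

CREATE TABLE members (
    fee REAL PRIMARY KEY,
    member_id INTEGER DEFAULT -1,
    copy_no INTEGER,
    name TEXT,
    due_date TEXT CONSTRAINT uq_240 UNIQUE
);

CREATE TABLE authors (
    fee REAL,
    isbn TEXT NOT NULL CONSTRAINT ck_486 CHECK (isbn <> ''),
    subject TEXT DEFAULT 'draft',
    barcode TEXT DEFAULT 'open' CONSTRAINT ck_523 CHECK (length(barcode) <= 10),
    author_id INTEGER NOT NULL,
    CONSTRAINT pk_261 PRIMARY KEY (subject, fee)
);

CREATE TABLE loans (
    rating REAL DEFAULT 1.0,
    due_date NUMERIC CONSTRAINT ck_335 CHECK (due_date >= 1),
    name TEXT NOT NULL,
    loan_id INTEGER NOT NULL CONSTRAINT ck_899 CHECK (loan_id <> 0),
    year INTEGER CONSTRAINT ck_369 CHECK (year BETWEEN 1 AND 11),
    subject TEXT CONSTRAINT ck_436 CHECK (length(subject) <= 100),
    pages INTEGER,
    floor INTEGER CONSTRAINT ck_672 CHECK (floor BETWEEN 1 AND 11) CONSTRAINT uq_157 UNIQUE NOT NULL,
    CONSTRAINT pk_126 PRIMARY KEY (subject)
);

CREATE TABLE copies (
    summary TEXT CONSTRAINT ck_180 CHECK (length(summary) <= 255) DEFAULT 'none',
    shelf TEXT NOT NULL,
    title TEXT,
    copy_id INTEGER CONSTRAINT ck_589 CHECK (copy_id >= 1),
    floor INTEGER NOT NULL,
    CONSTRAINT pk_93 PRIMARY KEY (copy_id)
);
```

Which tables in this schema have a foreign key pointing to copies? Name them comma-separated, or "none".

none

No REFERENCES clause anywhere in the schema names copies.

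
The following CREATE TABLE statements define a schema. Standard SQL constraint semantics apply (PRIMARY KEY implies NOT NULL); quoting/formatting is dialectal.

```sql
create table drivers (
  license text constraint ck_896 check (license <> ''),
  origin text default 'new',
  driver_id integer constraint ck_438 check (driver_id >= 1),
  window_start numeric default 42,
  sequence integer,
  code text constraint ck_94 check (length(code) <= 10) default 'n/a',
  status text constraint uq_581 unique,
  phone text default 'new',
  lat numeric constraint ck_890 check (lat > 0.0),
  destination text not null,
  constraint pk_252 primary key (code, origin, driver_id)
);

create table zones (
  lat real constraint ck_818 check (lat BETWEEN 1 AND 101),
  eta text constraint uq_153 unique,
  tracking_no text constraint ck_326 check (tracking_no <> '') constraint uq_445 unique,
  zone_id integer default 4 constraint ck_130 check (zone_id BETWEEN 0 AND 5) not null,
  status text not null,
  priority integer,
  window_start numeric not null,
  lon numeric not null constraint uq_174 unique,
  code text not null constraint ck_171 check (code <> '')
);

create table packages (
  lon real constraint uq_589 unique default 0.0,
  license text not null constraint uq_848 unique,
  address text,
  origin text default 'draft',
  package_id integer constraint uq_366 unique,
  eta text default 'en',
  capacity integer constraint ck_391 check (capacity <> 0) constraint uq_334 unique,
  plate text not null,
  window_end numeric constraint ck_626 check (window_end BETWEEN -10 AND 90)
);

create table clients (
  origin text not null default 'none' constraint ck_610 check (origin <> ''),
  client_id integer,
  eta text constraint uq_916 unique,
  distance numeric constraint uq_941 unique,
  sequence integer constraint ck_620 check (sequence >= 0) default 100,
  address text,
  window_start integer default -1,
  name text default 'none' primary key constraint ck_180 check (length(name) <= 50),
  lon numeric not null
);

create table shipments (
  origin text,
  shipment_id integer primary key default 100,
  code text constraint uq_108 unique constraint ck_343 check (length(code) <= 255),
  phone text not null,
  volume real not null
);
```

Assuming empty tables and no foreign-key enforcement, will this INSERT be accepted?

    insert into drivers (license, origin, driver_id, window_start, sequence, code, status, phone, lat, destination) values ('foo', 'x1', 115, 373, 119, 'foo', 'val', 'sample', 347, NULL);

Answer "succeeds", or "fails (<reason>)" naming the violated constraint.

fails (NOT NULL on destination)

destination is explicitly set to NULL, but destination is declared NOT NULL.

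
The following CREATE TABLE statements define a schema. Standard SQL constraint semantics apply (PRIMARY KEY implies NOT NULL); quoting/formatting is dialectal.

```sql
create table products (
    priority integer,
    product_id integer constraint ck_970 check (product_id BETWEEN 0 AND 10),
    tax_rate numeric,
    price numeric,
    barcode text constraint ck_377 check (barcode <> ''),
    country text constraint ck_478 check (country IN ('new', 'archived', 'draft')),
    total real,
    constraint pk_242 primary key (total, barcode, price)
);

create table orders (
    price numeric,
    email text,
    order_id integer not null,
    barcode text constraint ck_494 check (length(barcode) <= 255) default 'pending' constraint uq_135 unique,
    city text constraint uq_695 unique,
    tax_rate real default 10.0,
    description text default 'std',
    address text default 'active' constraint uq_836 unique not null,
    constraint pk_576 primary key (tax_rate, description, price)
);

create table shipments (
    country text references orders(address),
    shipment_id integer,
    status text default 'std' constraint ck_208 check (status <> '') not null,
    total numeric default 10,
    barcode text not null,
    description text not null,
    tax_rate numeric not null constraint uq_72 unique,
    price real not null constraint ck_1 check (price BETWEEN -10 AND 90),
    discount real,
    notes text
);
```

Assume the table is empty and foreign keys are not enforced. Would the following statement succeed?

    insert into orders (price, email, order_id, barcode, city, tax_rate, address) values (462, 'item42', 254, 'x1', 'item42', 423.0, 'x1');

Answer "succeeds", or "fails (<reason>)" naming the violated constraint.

succeeds

NOT NULL columns: address is supplied; description defaults to 'std'; order_id is supplied; price is supplied; tax_rate is supplied.
CHECK constraints: 'x1' satisfies (length(barcode) <= 255).
No constraint is violated.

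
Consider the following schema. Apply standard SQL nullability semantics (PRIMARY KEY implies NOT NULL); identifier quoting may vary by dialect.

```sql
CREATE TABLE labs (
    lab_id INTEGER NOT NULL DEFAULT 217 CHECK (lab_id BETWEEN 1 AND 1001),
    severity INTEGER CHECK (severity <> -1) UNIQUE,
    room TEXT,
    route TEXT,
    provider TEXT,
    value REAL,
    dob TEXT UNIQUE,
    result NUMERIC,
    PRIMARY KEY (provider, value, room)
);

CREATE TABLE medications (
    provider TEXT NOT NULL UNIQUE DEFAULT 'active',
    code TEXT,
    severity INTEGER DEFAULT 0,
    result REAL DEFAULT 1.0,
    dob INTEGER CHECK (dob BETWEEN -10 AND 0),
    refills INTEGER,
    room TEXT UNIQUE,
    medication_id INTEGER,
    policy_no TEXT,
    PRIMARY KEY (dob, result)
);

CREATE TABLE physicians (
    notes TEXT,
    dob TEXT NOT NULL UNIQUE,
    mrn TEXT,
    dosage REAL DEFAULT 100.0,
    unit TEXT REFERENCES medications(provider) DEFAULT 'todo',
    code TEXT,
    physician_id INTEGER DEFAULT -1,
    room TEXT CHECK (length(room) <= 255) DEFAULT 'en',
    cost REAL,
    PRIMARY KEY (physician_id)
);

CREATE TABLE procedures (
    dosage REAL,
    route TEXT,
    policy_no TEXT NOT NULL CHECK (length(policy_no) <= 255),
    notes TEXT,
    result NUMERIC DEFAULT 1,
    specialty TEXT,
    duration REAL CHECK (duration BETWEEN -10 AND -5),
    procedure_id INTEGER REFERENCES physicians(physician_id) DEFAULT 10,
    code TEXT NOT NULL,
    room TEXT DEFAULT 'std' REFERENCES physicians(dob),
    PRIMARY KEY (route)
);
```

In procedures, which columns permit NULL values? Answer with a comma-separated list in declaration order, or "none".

- dosage: no NOT NULL constraint applies → nullable.
- route: part of the PRIMARY KEY, which implies NOT NULL → not nullable.
- policy_no: declared NOT NULL → not nullable.
- notes: no NOT NULL constraint applies → nullable.
- result: DEFAULT only fills an omitted column; an explicit NULL is still allowed → nullable.
- specialty: no NOT NULL constraint applies → nullable.
- duration: CHECK does not forbid NULL (a CHECK constraint passes when its expression is NULL) → nullable.
- procedure_id: a foreign key column may be NULL unless separately constrained → nullable.
- code: declared NOT NULL → not nullable.
- room: a foreign key column may be NULL unless separately constrained → nullable.

dosage, notes, result, specialty, duration, procedure_id, room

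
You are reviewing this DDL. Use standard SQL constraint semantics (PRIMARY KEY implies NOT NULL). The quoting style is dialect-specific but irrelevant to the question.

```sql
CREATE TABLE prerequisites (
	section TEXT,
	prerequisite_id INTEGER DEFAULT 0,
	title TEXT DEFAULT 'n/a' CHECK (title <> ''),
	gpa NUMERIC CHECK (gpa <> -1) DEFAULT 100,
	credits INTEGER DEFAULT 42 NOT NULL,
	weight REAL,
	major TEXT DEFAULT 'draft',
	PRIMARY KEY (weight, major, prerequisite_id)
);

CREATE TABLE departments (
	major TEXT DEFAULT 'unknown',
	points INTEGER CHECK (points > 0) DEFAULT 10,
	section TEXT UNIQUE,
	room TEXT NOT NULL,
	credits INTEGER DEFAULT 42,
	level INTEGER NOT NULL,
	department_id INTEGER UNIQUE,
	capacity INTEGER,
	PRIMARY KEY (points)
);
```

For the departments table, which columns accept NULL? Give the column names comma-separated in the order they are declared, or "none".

major, section, credits, department_id, capacity

- major: DEFAULT only fills an omitted column; an explicit NULL is still allowed → nullable.
- points: part of the PRIMARY KEY, which implies NOT NULL → not nullable.
- section: UNIQUE does not imply NOT NULL → nullable.
- room: declared NOT NULL → not nullable.
- credits: DEFAULT only fills an omitted column; an explicit NULL is still allowed → nullable.
- level: declared NOT NULL → not nullable.
- department_id: UNIQUE does not imply NOT NULL → nullable.
- capacity: no NOT NULL constraint applies → nullable.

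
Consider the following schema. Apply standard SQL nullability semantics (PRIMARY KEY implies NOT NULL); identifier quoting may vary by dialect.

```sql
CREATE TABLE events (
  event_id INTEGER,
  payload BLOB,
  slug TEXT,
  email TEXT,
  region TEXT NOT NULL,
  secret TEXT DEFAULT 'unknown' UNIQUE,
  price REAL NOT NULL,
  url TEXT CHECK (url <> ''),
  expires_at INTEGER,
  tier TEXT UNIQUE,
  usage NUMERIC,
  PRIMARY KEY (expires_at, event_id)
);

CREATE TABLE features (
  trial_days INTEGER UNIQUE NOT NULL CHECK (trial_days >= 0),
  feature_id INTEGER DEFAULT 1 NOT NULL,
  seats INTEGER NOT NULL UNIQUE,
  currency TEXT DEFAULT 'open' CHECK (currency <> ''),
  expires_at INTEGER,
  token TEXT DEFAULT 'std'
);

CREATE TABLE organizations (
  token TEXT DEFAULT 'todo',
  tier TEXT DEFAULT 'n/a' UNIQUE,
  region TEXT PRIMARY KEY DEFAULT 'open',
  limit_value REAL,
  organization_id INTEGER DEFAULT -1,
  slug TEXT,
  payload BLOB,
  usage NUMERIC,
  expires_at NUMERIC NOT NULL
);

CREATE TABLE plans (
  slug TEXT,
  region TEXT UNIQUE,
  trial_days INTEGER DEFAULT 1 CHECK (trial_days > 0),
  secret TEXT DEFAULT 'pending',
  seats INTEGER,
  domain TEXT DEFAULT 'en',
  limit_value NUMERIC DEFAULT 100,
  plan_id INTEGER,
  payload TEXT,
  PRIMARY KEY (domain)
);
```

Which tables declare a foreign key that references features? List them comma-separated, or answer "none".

No REFERENCES clause anywhere in the schema names features.

none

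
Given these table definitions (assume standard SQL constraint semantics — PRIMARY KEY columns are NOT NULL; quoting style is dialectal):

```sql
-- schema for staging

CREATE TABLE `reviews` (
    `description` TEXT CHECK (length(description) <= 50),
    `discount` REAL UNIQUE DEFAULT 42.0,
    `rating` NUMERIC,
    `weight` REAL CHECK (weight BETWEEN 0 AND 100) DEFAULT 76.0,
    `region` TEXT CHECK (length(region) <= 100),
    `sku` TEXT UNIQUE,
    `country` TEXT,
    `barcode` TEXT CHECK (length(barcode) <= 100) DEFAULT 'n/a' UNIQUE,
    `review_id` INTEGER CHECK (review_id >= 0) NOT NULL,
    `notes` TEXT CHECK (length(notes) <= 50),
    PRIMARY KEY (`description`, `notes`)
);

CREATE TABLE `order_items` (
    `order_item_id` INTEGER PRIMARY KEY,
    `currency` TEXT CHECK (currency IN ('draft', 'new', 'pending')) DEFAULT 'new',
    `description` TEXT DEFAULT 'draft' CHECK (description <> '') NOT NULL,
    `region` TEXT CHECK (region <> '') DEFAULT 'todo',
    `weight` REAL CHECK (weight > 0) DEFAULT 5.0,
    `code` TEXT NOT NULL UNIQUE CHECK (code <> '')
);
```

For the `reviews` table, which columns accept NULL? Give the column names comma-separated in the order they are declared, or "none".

discount, rating, weight, region, sku, country, barcode

- description: part of the PRIMARY KEY, which implies NOT NULL → not nullable.
- discount: UNIQUE does not imply NOT NULL → nullable.
- rating: no NOT NULL constraint applies → nullable.
- weight: CHECK does not forbid NULL (a CHECK constraint passes when its expression is NULL) → nullable.
- region: CHECK does not forbid NULL (a CHECK constraint passes when its expression is NULL) → nullable.
- sku: UNIQUE does not imply NOT NULL → nullable.
- country: no NOT NULL constraint applies → nullable.
- barcode: CHECK does not forbid NULL (a CHECK constraint passes when its expression is NULL) → nullable.
- review_id: declared NOT NULL → not nullable.
- notes: part of the PRIMARY KEY, which implies NOT NULL → not nullable.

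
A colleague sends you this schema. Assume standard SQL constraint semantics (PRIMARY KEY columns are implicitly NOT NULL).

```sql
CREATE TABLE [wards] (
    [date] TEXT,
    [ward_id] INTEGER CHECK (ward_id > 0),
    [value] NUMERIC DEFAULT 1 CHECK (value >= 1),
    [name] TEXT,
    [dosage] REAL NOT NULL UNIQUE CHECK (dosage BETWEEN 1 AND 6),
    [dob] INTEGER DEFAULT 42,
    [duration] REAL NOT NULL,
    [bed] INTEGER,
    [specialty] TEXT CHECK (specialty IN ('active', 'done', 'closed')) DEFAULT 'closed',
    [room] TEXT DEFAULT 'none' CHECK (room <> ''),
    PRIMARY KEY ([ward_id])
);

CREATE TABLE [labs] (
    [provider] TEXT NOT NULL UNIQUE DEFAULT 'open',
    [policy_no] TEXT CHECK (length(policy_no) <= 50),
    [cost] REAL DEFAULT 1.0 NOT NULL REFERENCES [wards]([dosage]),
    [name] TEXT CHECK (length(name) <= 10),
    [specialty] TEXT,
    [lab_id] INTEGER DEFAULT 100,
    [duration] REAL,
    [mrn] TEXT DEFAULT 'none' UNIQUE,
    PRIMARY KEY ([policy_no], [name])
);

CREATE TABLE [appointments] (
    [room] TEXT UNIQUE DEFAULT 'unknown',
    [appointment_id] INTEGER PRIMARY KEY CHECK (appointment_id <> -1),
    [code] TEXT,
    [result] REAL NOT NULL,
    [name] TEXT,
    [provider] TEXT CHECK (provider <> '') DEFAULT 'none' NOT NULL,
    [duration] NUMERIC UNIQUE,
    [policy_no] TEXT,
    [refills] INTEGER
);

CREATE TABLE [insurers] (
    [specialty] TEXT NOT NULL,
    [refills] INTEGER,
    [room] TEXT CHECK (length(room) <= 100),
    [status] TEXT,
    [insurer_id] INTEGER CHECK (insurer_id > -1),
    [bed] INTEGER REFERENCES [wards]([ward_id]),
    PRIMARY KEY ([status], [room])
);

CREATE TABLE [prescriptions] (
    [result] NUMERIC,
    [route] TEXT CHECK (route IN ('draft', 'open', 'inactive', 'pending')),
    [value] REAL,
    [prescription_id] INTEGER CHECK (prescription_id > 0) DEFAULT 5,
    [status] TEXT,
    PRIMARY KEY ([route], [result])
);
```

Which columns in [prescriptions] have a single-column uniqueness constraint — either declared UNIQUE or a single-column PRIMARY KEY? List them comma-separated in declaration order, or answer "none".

- result: part of a composite PRIMARY KEY — only the tuple is unique, not this column on its own.
- route: part of a composite PRIMARY KEY — only the tuple is unique, not this column on its own.
- value: no UNIQUE or single-column PK constraint.
- prescription_id: no UNIQUE or single-column PK constraint.
- status: no UNIQUE or single-column PK constraint.

none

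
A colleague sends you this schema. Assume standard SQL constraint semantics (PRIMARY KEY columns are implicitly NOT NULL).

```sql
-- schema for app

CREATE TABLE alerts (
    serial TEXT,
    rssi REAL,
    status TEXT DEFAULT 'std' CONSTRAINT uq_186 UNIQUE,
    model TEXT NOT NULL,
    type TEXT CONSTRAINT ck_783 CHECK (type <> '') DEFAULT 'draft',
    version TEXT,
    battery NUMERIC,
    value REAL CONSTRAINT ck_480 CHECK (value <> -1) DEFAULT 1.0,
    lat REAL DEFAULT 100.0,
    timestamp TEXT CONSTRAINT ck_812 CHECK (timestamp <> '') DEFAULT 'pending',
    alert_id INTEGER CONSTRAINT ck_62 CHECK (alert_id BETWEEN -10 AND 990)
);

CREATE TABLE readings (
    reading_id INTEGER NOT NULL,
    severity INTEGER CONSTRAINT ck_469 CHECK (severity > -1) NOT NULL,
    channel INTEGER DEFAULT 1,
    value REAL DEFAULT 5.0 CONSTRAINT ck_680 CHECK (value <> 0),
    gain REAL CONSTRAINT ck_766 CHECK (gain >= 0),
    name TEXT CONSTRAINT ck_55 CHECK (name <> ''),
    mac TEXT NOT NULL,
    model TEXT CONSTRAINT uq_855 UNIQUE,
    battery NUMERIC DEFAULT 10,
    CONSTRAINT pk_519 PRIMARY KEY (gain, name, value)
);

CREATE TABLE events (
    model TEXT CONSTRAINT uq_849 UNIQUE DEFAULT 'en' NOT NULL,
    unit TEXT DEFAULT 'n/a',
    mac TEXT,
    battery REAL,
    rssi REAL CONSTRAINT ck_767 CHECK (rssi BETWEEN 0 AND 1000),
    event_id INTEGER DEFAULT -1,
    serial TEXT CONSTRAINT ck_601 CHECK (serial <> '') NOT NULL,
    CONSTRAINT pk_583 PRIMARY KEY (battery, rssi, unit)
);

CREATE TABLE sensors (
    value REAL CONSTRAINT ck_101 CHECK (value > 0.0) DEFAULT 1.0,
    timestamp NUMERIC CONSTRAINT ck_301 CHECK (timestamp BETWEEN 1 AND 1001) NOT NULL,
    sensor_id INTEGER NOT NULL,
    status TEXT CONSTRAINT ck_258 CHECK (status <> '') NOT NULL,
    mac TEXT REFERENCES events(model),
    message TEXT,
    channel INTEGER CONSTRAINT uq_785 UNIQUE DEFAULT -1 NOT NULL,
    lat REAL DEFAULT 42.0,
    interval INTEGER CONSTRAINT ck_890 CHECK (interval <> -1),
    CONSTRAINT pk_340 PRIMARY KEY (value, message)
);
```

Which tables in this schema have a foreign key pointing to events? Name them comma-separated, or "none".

- sensors.mac references events(model).

sensors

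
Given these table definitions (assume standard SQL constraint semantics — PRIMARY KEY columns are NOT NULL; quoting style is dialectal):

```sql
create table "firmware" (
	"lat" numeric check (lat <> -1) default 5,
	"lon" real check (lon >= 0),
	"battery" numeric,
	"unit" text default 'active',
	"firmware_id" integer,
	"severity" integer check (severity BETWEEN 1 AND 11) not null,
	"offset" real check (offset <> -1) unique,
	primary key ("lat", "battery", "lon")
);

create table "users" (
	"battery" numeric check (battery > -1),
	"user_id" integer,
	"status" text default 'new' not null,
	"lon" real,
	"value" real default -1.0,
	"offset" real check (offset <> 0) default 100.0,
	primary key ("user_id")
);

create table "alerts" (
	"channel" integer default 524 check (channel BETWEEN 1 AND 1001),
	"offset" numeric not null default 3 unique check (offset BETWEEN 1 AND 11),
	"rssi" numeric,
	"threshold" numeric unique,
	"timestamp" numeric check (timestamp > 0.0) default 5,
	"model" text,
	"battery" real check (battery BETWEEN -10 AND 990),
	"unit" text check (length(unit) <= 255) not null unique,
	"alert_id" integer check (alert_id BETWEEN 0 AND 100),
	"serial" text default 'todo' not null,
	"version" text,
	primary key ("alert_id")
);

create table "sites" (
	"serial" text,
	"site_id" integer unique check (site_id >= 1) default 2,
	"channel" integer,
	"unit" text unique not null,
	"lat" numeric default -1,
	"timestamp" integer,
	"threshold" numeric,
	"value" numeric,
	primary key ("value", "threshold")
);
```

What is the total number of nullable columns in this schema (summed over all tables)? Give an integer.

firmware: 3 nullable (unit, firmware_id, offset — PK (lat, battery, lon) and explicit NOT NULL columns excluded).
users: 4 nullable (battery, lon, value, offset — PK (user_id) and explicit NOT NULL columns excluded).
alerts: 7 nullable (channel, rssi, threshold, timestamp, model, battery, version — PK (alert_id) and explicit NOT NULL columns excluded).
sites: 5 nullable (serial, site_id, channel, lat, timestamp — PK (value, threshold) and explicit NOT NULL columns excluded).
Total: 3 + 4 + 7 + 5 = 19.

19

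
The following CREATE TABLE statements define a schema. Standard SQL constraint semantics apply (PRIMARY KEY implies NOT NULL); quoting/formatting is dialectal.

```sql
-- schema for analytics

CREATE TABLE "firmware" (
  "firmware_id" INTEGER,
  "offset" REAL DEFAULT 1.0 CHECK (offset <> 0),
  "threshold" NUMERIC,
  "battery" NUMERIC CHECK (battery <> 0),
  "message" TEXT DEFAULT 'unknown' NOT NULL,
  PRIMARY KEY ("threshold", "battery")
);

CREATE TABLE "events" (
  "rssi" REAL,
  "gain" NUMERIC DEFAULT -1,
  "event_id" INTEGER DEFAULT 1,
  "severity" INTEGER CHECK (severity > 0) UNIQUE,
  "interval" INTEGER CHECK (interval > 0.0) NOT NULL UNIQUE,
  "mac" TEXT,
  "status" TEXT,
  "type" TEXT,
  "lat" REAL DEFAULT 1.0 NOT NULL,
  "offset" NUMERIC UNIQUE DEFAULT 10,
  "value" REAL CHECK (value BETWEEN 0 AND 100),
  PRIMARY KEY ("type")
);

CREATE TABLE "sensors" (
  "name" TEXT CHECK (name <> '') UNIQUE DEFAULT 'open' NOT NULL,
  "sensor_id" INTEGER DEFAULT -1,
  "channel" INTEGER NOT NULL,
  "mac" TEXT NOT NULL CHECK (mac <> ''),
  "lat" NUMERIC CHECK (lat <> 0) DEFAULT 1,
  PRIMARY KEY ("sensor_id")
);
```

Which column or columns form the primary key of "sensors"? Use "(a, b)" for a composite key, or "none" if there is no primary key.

sensor_id is declared PRIMARY KEY as a table-level PRIMARY KEY clause.

sensor_id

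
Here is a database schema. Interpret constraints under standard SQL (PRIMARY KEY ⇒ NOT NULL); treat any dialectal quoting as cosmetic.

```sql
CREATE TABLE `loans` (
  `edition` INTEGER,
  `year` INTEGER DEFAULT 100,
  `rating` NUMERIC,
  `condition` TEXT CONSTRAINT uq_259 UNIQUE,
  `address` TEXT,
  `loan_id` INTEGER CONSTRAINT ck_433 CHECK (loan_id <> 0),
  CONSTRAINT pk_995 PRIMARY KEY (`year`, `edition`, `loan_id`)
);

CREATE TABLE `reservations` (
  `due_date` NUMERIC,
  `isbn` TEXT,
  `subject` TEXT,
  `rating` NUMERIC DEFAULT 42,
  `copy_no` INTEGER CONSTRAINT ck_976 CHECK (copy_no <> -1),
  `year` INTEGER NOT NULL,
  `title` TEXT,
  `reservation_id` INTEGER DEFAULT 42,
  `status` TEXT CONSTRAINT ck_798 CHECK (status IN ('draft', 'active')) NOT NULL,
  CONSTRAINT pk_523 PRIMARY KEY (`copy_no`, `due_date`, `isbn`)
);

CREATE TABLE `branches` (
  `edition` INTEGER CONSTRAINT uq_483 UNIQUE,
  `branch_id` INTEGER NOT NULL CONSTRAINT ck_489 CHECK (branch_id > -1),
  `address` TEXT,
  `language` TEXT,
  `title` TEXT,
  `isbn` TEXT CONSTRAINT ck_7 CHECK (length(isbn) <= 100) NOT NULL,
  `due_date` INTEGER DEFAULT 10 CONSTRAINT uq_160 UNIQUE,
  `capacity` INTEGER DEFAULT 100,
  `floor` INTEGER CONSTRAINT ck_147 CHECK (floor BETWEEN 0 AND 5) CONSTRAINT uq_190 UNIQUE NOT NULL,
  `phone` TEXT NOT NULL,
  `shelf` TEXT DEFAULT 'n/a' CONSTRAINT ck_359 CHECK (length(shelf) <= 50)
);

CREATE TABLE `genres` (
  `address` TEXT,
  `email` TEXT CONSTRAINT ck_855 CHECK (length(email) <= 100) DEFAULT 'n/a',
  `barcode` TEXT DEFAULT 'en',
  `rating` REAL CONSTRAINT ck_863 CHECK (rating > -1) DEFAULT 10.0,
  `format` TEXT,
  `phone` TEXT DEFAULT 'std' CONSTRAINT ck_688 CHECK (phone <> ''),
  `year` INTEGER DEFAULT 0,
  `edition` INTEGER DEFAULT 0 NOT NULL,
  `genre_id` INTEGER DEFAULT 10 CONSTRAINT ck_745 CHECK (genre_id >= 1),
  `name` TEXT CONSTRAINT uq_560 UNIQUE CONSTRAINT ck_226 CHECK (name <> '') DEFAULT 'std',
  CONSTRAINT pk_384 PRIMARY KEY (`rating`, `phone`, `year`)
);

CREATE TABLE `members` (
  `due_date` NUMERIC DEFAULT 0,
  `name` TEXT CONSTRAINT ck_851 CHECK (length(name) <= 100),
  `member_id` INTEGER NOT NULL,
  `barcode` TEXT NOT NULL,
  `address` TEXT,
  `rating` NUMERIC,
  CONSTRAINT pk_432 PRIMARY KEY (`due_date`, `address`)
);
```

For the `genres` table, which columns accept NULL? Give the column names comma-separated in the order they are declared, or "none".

address, email, barcode, format, genre_id, name

- address: no NOT NULL constraint applies → nullable.
- email: CHECK does not forbid NULL (a CHECK constraint passes when its expression is NULL) → nullable.
- barcode: DEFAULT only fills an omitted column; an explicit NULL is still allowed → nullable.
- rating: part of the PRIMARY KEY, which implies NOT NULL → not nullable.
- format: no NOT NULL constraint applies → nullable.
- phone: part of the PRIMARY KEY, which implies NOT NULL → not nullable.
- year: part of the PRIMARY KEY, which implies NOT NULL → not nullable.
- edition: declared NOT NULL → not nullable.
- genre_id: CHECK does not forbid NULL (a CHECK constraint passes when its expression is NULL) → nullable.
- name: CHECK does not forbid NULL (a CHECK constraint passes when its expression is NULL) → nullable.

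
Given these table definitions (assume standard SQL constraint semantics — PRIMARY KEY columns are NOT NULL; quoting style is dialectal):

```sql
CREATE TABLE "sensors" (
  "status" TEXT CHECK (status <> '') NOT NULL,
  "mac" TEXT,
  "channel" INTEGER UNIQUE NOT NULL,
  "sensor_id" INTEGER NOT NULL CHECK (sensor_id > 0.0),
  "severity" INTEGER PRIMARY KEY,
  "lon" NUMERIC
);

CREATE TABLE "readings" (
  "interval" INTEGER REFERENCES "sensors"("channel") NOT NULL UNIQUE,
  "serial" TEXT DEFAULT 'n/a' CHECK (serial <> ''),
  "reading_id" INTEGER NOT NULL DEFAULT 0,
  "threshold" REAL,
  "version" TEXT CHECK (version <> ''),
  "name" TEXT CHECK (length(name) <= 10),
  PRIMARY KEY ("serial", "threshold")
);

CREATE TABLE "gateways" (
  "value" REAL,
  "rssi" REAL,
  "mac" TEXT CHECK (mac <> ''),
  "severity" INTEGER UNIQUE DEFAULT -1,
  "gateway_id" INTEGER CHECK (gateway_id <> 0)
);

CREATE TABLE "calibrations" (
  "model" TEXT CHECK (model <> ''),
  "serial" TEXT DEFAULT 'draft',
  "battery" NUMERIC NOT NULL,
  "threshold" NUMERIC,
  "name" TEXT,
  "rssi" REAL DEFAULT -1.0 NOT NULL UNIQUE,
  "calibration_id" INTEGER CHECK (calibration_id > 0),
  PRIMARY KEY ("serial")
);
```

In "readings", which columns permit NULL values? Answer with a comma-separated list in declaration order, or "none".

version, name

- interval: declared NOT NULL → not nullable.
- serial: part of the PRIMARY KEY, which implies NOT NULL → not nullable.
- reading_id: declared NOT NULL → not nullable.
- threshold: part of the PRIMARY KEY, which implies NOT NULL → not nullable.
- version: CHECK does not forbid NULL (a CHECK constraint passes when its expression is NULL) → nullable.
- name: CHECK does not forbid NULL (a CHECK constraint passes when its expression is NULL) → nullable.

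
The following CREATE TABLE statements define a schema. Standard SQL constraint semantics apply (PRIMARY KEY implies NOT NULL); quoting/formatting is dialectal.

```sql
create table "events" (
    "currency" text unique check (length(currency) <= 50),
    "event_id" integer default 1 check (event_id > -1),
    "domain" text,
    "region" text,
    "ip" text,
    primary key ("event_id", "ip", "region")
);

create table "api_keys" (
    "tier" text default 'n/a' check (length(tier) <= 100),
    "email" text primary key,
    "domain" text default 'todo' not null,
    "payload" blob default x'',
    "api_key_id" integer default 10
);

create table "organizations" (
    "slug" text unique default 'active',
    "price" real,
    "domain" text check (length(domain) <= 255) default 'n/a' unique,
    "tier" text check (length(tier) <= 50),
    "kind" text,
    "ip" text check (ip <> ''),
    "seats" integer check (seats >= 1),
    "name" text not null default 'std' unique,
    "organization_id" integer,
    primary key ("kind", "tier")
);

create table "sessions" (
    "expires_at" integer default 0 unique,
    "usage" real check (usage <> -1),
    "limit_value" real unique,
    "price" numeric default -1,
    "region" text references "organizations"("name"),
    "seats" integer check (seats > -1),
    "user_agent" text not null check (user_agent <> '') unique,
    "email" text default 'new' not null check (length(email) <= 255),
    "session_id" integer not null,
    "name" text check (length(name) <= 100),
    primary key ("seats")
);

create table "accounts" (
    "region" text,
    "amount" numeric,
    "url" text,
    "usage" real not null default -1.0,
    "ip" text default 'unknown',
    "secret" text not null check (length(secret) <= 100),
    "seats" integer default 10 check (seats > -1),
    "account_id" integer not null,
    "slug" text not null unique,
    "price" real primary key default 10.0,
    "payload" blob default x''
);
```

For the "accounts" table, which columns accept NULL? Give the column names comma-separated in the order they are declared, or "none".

- region: no NOT NULL constraint applies → nullable.
- amount: no NOT NULL constraint applies → nullable.
- url: no NOT NULL constraint applies → nullable.
- usage: declared NOT NULL → not nullable.
- ip: DEFAULT only fills an omitted column; an explicit NULL is still allowed → nullable.
- secret: declared NOT NULL → not nullable.
- seats: CHECK does not forbid NULL (a CHECK constraint passes when its expression is NULL) → nullable.
- account_id: declared NOT NULL → not nullable.
- slug: declared NOT NULL → not nullable.
- price: part of the PRIMARY KEY, which implies NOT NULL → not nullable.
- payload: DEFAULT only fills an omitted column; an explicit NULL is still allowed → nullable.

region, amount, url, ip, seats, payload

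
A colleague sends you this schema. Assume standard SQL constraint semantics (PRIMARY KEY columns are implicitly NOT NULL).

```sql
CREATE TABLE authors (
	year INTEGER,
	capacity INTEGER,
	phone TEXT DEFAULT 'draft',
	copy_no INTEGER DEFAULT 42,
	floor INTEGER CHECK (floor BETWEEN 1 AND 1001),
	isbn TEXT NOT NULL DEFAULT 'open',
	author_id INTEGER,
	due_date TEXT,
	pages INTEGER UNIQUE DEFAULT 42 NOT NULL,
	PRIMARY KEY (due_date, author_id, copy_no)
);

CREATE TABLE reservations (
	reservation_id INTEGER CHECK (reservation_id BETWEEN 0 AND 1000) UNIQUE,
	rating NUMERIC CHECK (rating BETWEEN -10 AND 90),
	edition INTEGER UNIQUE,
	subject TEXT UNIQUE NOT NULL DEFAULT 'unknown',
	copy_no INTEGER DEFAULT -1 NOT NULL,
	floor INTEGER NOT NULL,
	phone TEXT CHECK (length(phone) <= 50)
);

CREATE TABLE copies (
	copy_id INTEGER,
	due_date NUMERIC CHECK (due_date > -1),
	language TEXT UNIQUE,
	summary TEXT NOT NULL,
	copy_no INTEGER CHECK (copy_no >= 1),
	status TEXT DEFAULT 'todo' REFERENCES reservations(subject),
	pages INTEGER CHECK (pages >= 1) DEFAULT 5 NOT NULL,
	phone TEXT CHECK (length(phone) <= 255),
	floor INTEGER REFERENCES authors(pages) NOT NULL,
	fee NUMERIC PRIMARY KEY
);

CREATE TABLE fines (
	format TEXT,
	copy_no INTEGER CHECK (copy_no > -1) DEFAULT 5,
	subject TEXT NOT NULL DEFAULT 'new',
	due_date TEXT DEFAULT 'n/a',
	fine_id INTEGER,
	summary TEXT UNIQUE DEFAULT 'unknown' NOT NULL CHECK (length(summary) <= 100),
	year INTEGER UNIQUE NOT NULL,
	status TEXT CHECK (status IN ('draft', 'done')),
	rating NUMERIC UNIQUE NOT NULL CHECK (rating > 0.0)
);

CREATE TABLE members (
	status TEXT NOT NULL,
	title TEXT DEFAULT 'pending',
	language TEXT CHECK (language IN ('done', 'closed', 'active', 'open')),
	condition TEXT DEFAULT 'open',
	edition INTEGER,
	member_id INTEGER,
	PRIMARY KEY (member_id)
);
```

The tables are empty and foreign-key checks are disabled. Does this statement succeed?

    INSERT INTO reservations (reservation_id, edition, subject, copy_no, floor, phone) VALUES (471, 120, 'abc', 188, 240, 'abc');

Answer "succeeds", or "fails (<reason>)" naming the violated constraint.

succeeds

NOT NULL columns: copy_no is supplied; floor is supplied; subject is supplied.
CHECK constraints: 471 satisfies (reservation_id BETWEEN 0 AND 1000); 'abc' satisfies (length(phone) <= 50).
No constraint is violated.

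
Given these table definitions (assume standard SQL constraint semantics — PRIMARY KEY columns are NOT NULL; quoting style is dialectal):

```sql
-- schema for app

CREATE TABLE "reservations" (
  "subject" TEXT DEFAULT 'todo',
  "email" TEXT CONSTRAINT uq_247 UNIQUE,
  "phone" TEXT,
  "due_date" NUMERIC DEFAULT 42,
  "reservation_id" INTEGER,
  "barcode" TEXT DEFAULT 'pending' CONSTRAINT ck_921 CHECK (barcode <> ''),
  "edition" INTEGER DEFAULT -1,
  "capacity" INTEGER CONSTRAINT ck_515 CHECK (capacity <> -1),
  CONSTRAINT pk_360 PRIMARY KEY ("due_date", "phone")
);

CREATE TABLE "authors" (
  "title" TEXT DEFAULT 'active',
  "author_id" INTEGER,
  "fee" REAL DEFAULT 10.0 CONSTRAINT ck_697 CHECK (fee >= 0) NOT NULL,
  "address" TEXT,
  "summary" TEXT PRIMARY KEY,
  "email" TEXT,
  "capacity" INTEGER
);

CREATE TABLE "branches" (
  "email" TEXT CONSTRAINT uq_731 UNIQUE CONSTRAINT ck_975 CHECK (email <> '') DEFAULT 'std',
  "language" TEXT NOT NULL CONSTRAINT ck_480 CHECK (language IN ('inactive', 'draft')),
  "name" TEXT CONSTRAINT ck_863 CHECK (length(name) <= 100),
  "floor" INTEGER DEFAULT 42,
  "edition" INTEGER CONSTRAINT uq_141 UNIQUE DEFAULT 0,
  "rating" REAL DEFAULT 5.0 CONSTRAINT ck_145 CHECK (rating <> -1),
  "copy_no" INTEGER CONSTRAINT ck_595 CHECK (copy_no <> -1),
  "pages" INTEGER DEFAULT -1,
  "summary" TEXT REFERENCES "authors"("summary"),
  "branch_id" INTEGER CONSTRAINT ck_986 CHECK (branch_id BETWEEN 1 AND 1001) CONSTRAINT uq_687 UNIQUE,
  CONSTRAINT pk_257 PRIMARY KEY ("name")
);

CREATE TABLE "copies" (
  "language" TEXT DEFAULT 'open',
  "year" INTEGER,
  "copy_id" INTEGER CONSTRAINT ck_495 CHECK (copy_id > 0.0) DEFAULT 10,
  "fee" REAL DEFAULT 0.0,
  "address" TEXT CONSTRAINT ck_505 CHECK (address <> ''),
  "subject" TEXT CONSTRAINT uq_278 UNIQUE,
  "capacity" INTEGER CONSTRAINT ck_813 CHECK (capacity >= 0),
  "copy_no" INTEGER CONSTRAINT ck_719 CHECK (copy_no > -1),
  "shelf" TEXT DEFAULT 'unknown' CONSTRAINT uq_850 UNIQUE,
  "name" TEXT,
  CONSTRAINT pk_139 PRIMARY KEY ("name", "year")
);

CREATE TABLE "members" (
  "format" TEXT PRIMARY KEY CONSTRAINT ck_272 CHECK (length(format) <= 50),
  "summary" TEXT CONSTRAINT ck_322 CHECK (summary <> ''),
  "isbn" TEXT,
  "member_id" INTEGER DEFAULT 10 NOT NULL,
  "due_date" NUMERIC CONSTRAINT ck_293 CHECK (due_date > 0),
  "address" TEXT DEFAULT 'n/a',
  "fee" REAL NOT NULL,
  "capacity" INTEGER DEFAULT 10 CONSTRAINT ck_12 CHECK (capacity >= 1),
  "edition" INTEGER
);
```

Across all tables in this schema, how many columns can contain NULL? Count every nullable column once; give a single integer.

33

reservations: 6 nullable (subject, email, reservation_id, barcode, edition, capacity — PK (due_date, phone) and explicit NOT NULL columns excluded).
authors: 5 nullable (title, author_id, address, email, capacity — PK (summary) and explicit NOT NULL columns excluded).
branches: 8 nullable (email, floor, edition, rating, copy_no, pages, summary, branch_id — PK (name) and explicit NOT NULL columns excluded).
copies: 8 nullable (language, copy_id, fee, address, subject, capacity, copy_no, shelf — PK (name, year) and explicit NOT NULL columns excluded).
members: 6 nullable (summary, isbn, due_date, address, capacity, edition — PK (format) and explicit NOT NULL columns excluded).
Total: 6 + 5 + 8 + 8 + 6 = 33.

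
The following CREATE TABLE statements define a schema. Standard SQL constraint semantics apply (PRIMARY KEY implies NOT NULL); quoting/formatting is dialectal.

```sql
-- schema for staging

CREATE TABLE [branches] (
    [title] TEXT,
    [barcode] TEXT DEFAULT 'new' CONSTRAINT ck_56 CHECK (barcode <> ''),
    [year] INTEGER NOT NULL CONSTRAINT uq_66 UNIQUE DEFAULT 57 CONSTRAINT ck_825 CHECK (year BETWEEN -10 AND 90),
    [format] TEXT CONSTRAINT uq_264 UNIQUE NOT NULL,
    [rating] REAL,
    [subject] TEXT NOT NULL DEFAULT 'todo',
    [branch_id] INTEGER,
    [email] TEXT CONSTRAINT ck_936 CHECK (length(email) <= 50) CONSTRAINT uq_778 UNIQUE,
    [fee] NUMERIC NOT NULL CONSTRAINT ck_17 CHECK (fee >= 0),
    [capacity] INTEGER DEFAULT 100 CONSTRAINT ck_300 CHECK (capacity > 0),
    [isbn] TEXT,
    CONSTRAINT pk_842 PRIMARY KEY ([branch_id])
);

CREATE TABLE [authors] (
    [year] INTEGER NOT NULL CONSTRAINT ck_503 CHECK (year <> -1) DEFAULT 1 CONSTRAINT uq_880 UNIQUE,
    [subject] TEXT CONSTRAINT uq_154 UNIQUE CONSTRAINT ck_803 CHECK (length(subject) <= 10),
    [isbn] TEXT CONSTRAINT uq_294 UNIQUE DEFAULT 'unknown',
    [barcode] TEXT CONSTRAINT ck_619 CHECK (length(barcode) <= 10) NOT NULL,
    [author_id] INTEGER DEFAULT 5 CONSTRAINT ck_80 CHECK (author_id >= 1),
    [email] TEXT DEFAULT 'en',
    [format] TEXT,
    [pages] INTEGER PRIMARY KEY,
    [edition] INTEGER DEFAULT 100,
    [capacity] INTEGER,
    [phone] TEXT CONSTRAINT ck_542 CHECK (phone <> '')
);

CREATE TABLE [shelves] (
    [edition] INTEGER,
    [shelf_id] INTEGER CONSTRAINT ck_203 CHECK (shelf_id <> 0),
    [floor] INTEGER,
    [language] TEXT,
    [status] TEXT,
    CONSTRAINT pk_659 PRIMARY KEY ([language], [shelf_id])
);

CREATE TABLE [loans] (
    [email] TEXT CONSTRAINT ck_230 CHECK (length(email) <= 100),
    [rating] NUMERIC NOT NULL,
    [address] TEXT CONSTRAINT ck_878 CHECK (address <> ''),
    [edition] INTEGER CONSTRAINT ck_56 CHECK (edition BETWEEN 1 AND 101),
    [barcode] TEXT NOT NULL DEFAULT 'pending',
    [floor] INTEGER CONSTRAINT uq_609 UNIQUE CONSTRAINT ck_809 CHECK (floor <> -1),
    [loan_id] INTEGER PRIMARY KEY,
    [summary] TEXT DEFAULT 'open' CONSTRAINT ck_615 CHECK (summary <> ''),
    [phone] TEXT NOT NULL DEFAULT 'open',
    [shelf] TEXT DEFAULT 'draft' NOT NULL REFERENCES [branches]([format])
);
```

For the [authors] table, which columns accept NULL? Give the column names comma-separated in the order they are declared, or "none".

- year: declared NOT NULL → not nullable.
- subject: CHECK does not forbid NULL (a CHECK constraint passes when its expression is NULL) → nullable.
- isbn: UNIQUE does not imply NOT NULL → nullable.
- barcode: declared NOT NULL → not nullable.
- author_id: CHECK does not forbid NULL (a CHECK constraint passes when its expression is NULL) → nullable.
- email: DEFAULT only fills an omitted column; an explicit NULL is still allowed → nullable.
- format: no NOT NULL constraint applies → nullable.
- pages: part of the PRIMARY KEY, which implies NOT NULL → not nullable.
- edition: DEFAULT only fills an omitted column; an explicit NULL is still allowed → nullable.
- capacity: no NOT NULL constraint applies → nullable.
- phone: CHECK does not forbid NULL (a CHECK constraint passes when its expression is NULL) → nullable.

subject, isbn, author_id, email, format, edition, capacity, phone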